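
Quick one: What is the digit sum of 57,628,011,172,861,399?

76

5+7+6+2+8+0+1+1+1+7+2+8+6+1+3+9+9 = 76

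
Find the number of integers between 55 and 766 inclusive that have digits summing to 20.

17

The integers in [55, 766] that have digits summing to 20: 299, 389, 398, 479, 488, 497, …, 749, 758.
17 qualify.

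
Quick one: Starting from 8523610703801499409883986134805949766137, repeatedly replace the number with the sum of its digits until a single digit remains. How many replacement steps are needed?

3

8523610703801499409883986134805949766137 → 194 → 14 → 5 (3 steps)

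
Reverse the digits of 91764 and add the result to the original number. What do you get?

138483

Reverse of 91764 is 46719.
91764 + 46719 = 138483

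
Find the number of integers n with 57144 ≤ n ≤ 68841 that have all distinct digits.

The integers in [57144, 68841] that have all distinct digits: 57146, 57148, 57149, 57160, 57162, 57163, …, 68794, 68795.
3591 qualify.

3591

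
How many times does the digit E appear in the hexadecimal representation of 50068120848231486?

3

50068120848231486 in base 16 is B1E0B0CDBAEC3E.
The digit E appears 3 times.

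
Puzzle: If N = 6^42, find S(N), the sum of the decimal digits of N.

153

6^42 = 481229803398374426442198455156736
Sum of its 33 digits: 153.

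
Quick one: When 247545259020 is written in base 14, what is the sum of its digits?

85

247545259020 in base 14 is BDA47C2B5A.
Digit sum: 11+13+10+4+7+12+2+11+5+10 = 85.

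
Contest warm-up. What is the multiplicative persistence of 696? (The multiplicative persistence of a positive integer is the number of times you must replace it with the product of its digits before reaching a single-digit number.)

3

696 → 324 → 24 → 8 (3 steps)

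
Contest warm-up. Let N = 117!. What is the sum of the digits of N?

117! = 3969937160808720895401959629498630647790406360168322301129748464310422041758630649341780708631240196854767624444057168110272995649603642560353748940315749184568295424000000000000000000000000000
Sum of its 193 digits: 738.

738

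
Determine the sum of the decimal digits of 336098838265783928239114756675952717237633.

3+3+6+0+9+8+8+3+8+2+6+5+7+8+3+9+2+8+2+3+9+1+1+4+7+5+6+6+7+5+9+5+2+7+1+7+2+3+7+6+3+3 = 209

209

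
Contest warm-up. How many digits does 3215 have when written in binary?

12

3215 in base 2 is 110010001111, which has 12 digits.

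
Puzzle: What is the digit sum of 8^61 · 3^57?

8^61 · 3^57 = 19248669934491542537719555210912702721406234475963610526811359605024502092560072704
Sum of its 83 digits: 333.

333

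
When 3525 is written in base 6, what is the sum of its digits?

3525 in base 6 is 24153.
Digit sum: 2+4+1+5+3 = 15.

15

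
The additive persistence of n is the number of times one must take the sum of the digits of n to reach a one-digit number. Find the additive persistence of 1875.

2

1875 → 21 → 3 (2 steps)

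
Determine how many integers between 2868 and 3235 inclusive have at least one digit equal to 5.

The integers in [2868, 3235] that have at least one digit equal to 5: 2875, 2885, 2895, 2905, 2915, 2925, …, 3225, 3235.
64 qualify.

64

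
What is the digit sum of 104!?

104! = 10299016745145627623848583864765044283053772454999072182325491776887871732475287174542709871683888003235965704141638377695179741979175588724736000000000000000000000000
Sum of its 167 digits: 702.

702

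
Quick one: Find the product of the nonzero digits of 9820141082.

9216

9×8×2×1×4×1×8×2 = 9216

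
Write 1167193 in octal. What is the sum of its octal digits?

1167193 in base 8 is 4347531.
Digit sum: 4+3+4+7+5+3+1 = 27.

27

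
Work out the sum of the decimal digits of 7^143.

508

7^143 = 7063496300526315159539361033232862358030922064445135873448705419884155240265969106126322132413499668950895841044998412343
Sum of its 121 digits: 508.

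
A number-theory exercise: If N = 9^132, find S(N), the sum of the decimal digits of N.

9^132 = 912034456046446591670769941126967809732389880154759674362919253085466672523897586208912607420113148072606337611541329196453281
Sum of its 126 digits: 567.

567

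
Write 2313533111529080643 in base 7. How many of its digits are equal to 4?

2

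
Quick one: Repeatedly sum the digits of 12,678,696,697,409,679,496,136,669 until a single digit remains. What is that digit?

8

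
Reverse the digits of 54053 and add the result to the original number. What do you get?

89098

Reverse of 54053 is 35045.
54053 + 35045 = 89098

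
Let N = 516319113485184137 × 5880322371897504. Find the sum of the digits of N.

135

516319113485184137 × 5880322371897504 = 3036122834065214527484835530694048
Sum of its 34 digits: 135.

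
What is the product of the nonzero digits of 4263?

4×2×6×3 = 144

144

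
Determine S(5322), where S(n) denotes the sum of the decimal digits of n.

12

5+3+2+2 = 12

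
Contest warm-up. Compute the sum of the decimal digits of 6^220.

6^220 = 1560540644472112700229908713687039290724405570720859378768125102603946640200985279456494775904030184318766879328014554694809337297039224216933000405473714240874117622398976
Sum of its 172 digits: 738.

738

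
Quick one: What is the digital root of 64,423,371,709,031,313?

3

6+4+4+2+3+3+7+1+7+0+9+0+3+1+3+1+3 = 57
5+7 = 12
1+2 = 3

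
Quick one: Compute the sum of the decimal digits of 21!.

63

21! = 51090942171709440000
Sum of its 20 digits: 63.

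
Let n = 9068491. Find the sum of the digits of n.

37

9+0+6+8+4+9+1 = 37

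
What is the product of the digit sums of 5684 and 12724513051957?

S(5684) = 5+6+8+4 = 23.
S(12724513051957) = 1+2+7+2+4+5+1+3+0+5+1+9+5+7 = 52.
23 · 52 = 1196.

1196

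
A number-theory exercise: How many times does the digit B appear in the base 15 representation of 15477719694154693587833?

1

15477719694154693587833 in base 15 is A715C50AA78B21718A8.
The digit B appears 1 time.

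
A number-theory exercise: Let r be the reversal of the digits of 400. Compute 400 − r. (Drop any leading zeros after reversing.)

396

Reverse of 400 is 4.
400 − 4 = 396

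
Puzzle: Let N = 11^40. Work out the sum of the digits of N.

205

11^40 = 452592555681759518058893560348969204658401
Sum of its 42 digits: 205.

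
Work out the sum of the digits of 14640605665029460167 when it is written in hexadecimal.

117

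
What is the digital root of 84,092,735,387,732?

5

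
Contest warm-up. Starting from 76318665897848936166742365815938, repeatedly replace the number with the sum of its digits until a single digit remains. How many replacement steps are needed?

76318665897848936166742365815938 → 178 → 16 → 7 (3 steps)

3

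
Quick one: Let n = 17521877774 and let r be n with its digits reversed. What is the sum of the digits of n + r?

Reversal of 17521877774 is 47777812571; 17521877774 + 47777812571 = 65299690345.
Digit sum of 65299690345: 6+5+2+9+9+6+9+0+3+4+5 = 58.

58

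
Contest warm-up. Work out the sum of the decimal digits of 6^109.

6^109 = 6583946478772170570086991118577690665795891022458455417130130183194015864677986205696
Sum of its 85 digits: 405.

405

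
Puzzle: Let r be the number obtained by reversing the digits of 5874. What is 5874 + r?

10659

Reverse of 5874 is 4785.
5874 + 4785 = 10659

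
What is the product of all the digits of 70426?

0

7×0×4×2×6 = 0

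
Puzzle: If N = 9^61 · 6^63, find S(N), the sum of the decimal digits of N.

477

9^61 · 6^63 = 170734721299343485501351756175734558167650602931076582847783757559341326065724508473924585329733045000863744
Sum of its 108 digits: 477.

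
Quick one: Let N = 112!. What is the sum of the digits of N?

112! = 197450685722107402353682037275992488341277868034975337796656295094902858969771811440894224355027779366597957338237853638272334919686385621811850780464277094400000000000000000000000000
Sum of its 183 digits: 765.

765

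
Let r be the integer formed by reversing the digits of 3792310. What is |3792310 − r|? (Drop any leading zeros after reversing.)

Reverse of 3792310 is 132973.
|3792310 − 132973| = 3659337

3659337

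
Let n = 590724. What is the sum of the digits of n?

5+9+0+7+2+4 = 27

27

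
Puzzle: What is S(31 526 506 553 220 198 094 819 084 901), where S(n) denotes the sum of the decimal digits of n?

116

3+1+5+2+6+5+0+6+5+5+3+2+2+0+1+9+8+0+9+4+8+1+9+0+8+4+9+0+1 = 116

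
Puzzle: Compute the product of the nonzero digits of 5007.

5×7 = 35

35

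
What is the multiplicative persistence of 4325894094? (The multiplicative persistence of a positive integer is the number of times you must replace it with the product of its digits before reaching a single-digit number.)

1

4325894094 → 0 (1 step)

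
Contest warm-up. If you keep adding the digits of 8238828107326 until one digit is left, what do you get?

8+2+3+8+8+2+8+1+0+7+3+2+6 = 58
5+8 = 13
1+3 = 4

4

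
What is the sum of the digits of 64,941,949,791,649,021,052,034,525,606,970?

6+4+9+4+1+9+4+9+7+9+1+6+4+9+0+2+1+0+5+2+0+3+4+5+2+5+6+0+6+9+7+0 = 139

139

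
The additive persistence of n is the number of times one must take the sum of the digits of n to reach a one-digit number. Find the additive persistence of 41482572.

41482572 → 33 → 6 (2 steps)

2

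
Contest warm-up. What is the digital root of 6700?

4

6+7+0+0 = 13
1+3 = 4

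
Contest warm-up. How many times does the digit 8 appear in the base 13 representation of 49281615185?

1

49281615185 in base 13 is 4854C9445A.
The digit 8 appears 1 time.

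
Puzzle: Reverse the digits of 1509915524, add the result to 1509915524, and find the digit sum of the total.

46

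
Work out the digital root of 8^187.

The digital root of n equals n mod 9 (or 9 when 9 | n), so we need 8^187 mod 9.
8^187 ≡ 8 (mod 9), so the digital root is 8.

8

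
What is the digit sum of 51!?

51! = 1551118753287382280224243016469303211063259720016986112000000000000
Sum of its 67 digits: 198.

198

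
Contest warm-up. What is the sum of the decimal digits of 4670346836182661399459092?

4+6+7+0+3+4+6+8+3+6+1+8+2+6+6+1+3+9+9+4+5+9+0+9+2 = 121

121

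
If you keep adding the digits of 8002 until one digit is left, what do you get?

1

8+0+0+2 = 10
1+0 = 1
(Equivalently, 8002 mod 9 = 1.)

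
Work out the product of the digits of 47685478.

1505280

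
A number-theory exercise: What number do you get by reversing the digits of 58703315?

51330785

Reversing 58703315 gives 51330785.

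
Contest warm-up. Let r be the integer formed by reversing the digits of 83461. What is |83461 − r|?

Reverse of 83461 is 16438.
|83461 − 16438| = 67023

67023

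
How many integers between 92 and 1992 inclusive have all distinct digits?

1159

The integers in [92, 1992] that have all distinct digits: 92, 93, 94, 95, 96, 97, …, 1986, 1987.
1159 qualify.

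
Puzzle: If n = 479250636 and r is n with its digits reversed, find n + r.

1115303610

Reverse of 479250636 is 636052974.
479250636 + 636052974 = 1115303610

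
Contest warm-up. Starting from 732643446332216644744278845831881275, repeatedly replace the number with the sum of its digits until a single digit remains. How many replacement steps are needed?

2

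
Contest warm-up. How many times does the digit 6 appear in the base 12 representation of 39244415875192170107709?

2

39244415875192170107709 in base 12 is A2A08939765538A586BB9.
The digit 6 appears 2 times.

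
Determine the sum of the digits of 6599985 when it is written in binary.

6599985 in base 2 is 11001001011010100110001.
Digit sum: 1+1+0+0+1+0+0+1+0+1+1+0+1+0+1+0+0+1+1+0+0+0+1 = 11.

11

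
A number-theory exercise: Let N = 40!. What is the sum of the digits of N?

40! = 815915283247897734345611269596115894272000000000
Sum of its 48 digits: 189.

189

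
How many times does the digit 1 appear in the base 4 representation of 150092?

150092 in base 4 is 210221030.
The digit 1 appears 2 times.

2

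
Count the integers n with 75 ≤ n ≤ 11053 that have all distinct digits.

5542

The integers in [75, 11053] that have all distinct digits: 75, 76, 78, 79, 80, 81, …, 10986, 10987.
5542 qualify.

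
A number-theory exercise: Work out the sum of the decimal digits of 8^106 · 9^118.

8^106 · 9^118 = 21288974167420164275644002884308120293255618621876260507377957553444155410981881317491476850458615328155503283414712522694489068157064254929927006585971378479898188291832352414859977724035079822706089786343424
Sum of its 209 digits: 954.

954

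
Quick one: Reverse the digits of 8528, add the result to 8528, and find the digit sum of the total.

Reversal of 8528 is 8258; 8528 + 8258 = 16786.
Digit sum of 16786: 1+6+7+8+6 = 28.

28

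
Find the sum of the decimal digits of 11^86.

11^86 = 362886593255124255194791477358808981270609809471944990809879058292055075790399576845456361
Sum of its 90 digits: 454.

454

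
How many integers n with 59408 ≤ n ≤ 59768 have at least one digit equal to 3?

72

The integers in [59408, 59768] that have at least one digit equal to 3: 59413, 59423, 59430, 59431, 59432, 59433, …, 59753, 59763.
72 qualify.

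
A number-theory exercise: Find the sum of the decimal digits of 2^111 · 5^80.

47

2^111 · 5^80 = 214748364800000000000000000000000000000000000000000000000000000000000000000000000000000000
Sum of its 90 digits: 47.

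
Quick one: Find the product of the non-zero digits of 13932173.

1×3×9×3×2×1×7×3 = 3402

3402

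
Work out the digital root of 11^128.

The digital root of n equals n mod 9 (or 9 when 9 | n), so we need 11^128 mod 9.
11^128 ≡ 4 (mod 9), so the digital root is 4.

4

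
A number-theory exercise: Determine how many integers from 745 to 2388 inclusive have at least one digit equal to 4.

394

The integers in [745, 2388] that have at least one digit equal to 4: 745, 746, 747, 748, 749, 754, …, 2374, 2384.
394 qualify.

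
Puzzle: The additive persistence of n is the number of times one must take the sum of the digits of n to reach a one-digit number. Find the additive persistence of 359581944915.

2

359581944915 → 63 → 9 (2 steps)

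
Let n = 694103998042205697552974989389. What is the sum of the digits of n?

6+9+4+1+0+3+9+9+8+0+4+2+2+0+5+6+9+7+5+5+2+9+7+4+9+8+9+3+8+9 = 162

162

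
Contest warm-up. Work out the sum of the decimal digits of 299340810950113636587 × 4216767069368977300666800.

299340810950113636587 × 4216767069368977300666800 = 1262250474132643748971678970565588247976211600
Sum of its 46 digits: 207.

207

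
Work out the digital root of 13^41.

7

The digital root of n equals n mod 9 (or 9 when 9 | n), so we need 13^41 mod 9.
13^41 ≡ 7 (mod 9), so the digital root is 7.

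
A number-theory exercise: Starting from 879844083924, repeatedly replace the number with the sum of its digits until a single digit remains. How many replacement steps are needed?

3

879844083924 → 66 → 12 → 3 (3 steps)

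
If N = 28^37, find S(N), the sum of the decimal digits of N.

28^37 = 350628456306217629942530411031185779766608301589004288
Sum of its 54 digits: 226.

226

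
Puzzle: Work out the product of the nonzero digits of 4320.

24

4×3×2 = 24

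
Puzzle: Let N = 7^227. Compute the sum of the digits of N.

841

7^227 = 687472108787547346651410678101574936948350526803328824189757306010970532103782266988073559911093461417589708196261842505327657144442343817158237720085847150340110477295543842671071673633299543
Sum of its 192 digits: 841.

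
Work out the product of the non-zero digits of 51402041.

160

5×1×4×2×4×1 = 160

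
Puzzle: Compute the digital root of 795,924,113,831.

8

7+9+5+9+2+4+1+1+3+8+3+1 = 53
5+3 = 8
(Equivalently, 795,924,113,831 mod 9 = 8.)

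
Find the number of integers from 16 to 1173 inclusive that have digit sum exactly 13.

The integers in [16, 1173] that have digit sum exactly 13: 49, 58, 67, 76, 85, 94, …, 1156, 1165.
87 qualify.

87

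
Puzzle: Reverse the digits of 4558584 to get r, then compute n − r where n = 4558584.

Reverse of 4558584 is 4858554.
4558584 − 4858554 = -299970

-299970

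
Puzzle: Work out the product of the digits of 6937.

6×9×3×7 = 1134

1134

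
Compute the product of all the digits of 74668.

8064

7×4×6×6×8 = 8064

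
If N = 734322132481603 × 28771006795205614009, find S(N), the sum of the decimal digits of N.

734322132481603 × 28771006795205614009 = 21127187063498077043049356511576427
Sum of its 35 digits: 145.

145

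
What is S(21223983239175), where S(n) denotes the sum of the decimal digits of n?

57

2+1+2+2+3+9+8+3+2+3+9+1+7+5 = 57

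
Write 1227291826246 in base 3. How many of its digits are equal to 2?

9

1227291826246 in base 3 is 11100022212002002112100221.
The digit 2 appears 9 times.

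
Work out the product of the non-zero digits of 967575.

9×6×7×5×7×5 = 66150

66150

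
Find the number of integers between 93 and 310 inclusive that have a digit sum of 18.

6

The integers in [93, 310] that have a digit sum of 18: 99, 189, 198, 279, 288, 297.
6 qualify.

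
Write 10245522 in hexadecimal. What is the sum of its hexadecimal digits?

42

10245522 in base 16 is 9C5592.
Digit sum: 9+12+5+5+9+2 = 42.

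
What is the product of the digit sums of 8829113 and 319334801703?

1344

S(8829113) = 8+8+2+9+1+1+3 = 32.
S(319334801703) = 3+1+9+3+3+4+8+0+1+7+0+3 = 42.
32 · 42 = 1344.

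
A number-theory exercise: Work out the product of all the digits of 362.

3×6×2 = 36

36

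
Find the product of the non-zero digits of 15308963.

19440

1×5×3×8×9×6×3 = 19440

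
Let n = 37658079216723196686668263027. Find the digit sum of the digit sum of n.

7

First digit sum: 142.
1+4+2 = 7.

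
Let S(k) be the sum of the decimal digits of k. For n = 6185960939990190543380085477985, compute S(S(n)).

7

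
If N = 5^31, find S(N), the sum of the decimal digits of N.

104

5^31 = 4656612873077392578125
Sum of its 22 digits: 104.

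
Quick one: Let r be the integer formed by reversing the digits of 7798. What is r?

Reversing 7798 gives 8977.

8977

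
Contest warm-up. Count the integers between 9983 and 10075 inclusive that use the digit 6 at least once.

18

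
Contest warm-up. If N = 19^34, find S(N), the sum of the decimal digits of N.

19^34 = 30034640110980377619945846078500632729311721
Sum of its 44 digits: 172.

172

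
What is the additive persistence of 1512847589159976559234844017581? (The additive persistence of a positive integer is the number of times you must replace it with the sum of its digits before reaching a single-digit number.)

2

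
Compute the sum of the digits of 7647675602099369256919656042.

7+6+4+7+6+7+5+6+0+2+0+9+9+3+6+9+2+5+6+9+1+9+6+5+6+0+4+2 = 141

141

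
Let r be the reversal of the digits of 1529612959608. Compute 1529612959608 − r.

-6539979209643

Reverse of 1529612959608 is 8069592169251.
1529612959608 − 8069592169251 = -6539979209643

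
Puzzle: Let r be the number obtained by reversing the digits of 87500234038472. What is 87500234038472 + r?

114983277239050

Reverse of 87500234038472 is 27483043200578.
87500234038472 + 27483043200578 = 114983277239050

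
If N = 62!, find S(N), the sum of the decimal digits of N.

62! = 31469973260387937525653122354950764088012280797258232192163168247821107200000000000000
Sum of its 86 digits: 306.

306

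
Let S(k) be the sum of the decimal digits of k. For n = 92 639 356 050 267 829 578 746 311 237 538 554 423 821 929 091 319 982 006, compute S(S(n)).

11

First digit sum: 254.
2+5+4 = 11.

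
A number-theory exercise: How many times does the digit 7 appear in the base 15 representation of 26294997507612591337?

2

26294997507612591337 in base 15 is 400AE9D8D14AD7EC7.
The digit 7 appears 2 times.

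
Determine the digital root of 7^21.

The digital root of n equals n mod 9 (or 9 when 9 | n), so we need 7^21 mod 9.
7^21 ≡ 1 (mod 9), so the digital root is 1.

1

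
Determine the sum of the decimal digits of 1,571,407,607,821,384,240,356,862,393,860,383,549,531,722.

181

1+5+7+1+4+0+7+6+0+7+8+2+1+3+8+4+2+4+0+3+5+6+8+6+2+3+9+3+8+6+0+3+8+3+5+4+9+5+3+1+7+2+2 = 181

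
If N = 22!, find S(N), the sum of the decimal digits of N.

22! = 1124000727777607680000
Sum of its 22 digits: 72.

72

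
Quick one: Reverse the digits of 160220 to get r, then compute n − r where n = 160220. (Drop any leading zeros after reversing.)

Reverse of 160220 is 22061.
160220 − 22061 = 138159

138159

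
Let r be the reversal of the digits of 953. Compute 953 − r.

594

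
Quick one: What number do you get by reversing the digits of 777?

777

Reversing 777 gives 777.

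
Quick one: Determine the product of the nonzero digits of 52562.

5×2×5×6×2 = 600

600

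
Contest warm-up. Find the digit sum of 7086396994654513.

7+0+8+6+3+9+6+9+9+4+6+5+4+5+1+3 = 85

85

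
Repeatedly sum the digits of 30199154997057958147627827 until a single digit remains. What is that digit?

3+0+1+9+9+1+5+4+9+9+7+0+5+7+9+5+8+1+4+7+6+2+7+8+2+7 = 135
1+3+5 = 9

9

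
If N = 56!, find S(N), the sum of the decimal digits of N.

56! = 710998587804863451854045647463724949736497978881168458687447040000000000000
Sum of its 75 digits: 333.

333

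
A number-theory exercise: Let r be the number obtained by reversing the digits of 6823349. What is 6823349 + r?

Reverse of 6823349 is 9433286.
6823349 + 9433286 = 16256635

16256635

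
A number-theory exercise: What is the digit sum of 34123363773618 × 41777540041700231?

34123363773618 × 41777540041700231 = 1425590196409829091576902305758
Sum of its 31 digits: 141.

141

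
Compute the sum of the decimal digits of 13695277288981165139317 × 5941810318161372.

186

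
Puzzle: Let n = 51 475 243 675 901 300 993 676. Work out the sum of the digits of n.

102

5+1+4+7+5+2+4+3+6+7+5+9+0+1+3+0+0+9+9+3+6+7+6 = 102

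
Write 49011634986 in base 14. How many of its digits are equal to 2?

3

49011634986 in base 14 is 252D371026.
The digit 2 appears 3 times.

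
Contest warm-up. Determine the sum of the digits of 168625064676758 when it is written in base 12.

168625064676758 in base 12 is 16AB4800B89872.
Digit sum: 1+6+10+11+4+8+0+0+11+8+9+8+7+2 = 85.

85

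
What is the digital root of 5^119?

The digital root of n equals n mod 9 (or 9 when 9 | n), so we need 5^119 mod 9.
5^119 ≡ 2 (mod 9), so the digital root is 2.

2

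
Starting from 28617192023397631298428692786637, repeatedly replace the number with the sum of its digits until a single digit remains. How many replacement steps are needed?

3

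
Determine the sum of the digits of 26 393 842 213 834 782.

2+6+3+9+3+8+4+2+2+1+3+8+3+4+7+8+2 = 75

75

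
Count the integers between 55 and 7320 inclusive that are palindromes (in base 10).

158

The integers in [55, 7320] that are palindromes (in base 10): 55, 66, 77, 88, 99, 101, …, 7117, 7227.
158 qualify.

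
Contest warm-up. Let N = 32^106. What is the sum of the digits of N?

742

32^106 = 3514776401986872174070733209129673327241950873673372369609965291102998109899599898686750536018664732148375711432438199315006457855854921632037902485050909261824
Sum of its 160 digits: 742.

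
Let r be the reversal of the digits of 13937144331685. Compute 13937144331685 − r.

Reverse of 13937144331685 is 58613344173931.
13937144331685 − 58613344173931 = -44676199842246

-44676199842246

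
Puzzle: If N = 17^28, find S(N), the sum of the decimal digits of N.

17^28 = 28351092476867700887730107366063041
Sum of its 35 digits: 145.

145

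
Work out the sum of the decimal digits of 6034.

6+0+3+4 = 13

13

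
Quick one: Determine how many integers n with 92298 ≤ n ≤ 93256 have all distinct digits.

358

The integers in [92298, 93256] that have all distinct digits: 92301, 92304, 92305, 92306, 92307, 92308, …, 93254, 93256.
358 qualify.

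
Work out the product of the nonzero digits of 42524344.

15360

4×2×5×2×4×3×4×4 = 15360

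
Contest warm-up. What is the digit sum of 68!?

342

68! = 2480035542436830599600990418569171581047399201355367672371710738018221445712183296000000000000000
Sum of its 97 digits: 342.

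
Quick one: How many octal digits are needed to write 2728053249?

2728053249 in base 8 is 24246545001, which has 11 digits.

11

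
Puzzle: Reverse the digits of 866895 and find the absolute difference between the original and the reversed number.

268227

Reverse of 866895 is 598668.
|866895 − 598668| = 268227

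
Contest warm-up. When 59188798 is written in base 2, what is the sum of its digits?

14

59188798 in base 2 is 11100001110010011000111110.
Digit sum: 1+1+1+0+0+0+0+1+1+1+0+0+1+0+0+1+1+0+0+0+1+1+1+1+1+0 = 14.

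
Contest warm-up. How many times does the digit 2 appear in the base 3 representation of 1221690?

5

1221690 in base 3 is 2022001211210.
The digit 2 appears 5 times.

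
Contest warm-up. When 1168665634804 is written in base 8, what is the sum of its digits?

45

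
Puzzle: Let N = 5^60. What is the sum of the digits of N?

199

5^60 = 867361737988403547205962240695953369140625
Sum of its 42 digits: 199.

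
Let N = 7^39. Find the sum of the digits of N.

7^39 = 909543680129861140820205019889143
Sum of its 33 digits: 136.

136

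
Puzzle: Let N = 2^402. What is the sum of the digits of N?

550

2^402 = 10328999512347634358623676688012047497318823171316894051322637426162590488067364778518581413120551325743612687890989973504
Sum of its 122 digits: 550.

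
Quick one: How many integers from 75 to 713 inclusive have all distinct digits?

The integers in [75, 713] that have all distinct digits: 75, 76, 78, 79, 80, 81, …, 712, 713.
465 qualify.

465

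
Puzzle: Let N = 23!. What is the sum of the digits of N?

23! = 25852016738884976640000
Sum of its 23 digits: 99.

99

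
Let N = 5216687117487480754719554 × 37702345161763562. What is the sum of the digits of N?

5216687117487480754719554 × 37702345161763562 = 196681338304438422559584380444013366091348
Sum of its 42 digits: 178.

178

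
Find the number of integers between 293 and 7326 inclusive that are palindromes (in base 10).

The integers in [293, 7326] that are palindromes (in base 10): 303, 313, 323, 333, 343, 353, …, 7117, 7227.
133 qualify.

133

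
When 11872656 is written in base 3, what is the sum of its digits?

11872656 in base 3 is 211100012020000.
Digit sum: 2+1+1+1+0+0+0+1+2+0+2+0+0+0+0 = 10.

10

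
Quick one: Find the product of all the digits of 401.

0

4×0×1 = 0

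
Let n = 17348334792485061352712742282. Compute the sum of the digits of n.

1+7+3+4+8+3+3+4+7+9+2+4+8+5+0+6+1+3+5+2+7+1+2+7+4+2+2+8+2 = 120

120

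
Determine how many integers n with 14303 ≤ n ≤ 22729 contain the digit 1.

The integers in [14303, 22729] that contain the digit 1: 14303, 14304, 14305, 14306, 14307, 14308, …, 22719, 22721.
7194 qualify.

7194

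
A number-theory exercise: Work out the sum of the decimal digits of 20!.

20! = 2432902008176640000
Sum of its 19 digits: 54.

54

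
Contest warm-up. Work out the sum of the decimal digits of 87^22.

198

87^22 = 4671147246865506228501458601530895705758769
Sum of its 43 digits: 198.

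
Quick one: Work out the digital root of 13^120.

1

The digital root of n equals n mod 9 (or 9 when 9 | n), so we need 13^120 mod 9.
13^120 ≡ 1 (mod 9), so the digital root is 1.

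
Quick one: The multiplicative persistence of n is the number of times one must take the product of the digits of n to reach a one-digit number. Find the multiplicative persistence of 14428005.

1

14428005 → 0 (1 step)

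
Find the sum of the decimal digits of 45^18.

144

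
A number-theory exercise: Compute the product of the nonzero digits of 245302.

240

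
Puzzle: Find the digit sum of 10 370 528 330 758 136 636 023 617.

1+0+3+7+0+5+2+8+3+3+0+7+5+8+1+3+6+6+3+6+0+2+3+6+1+7 = 96

96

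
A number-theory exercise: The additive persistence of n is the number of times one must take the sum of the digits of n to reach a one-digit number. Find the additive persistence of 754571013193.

754571013193 → 46 → 10 → 1 (3 steps)

3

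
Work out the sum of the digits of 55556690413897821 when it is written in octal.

50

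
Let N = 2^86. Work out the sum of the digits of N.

112

2^86 = 77371252455336267181195264
Sum of its 26 digits: 112.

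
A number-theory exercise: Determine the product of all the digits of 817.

56

8×1×7 = 56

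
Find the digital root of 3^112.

9

The digital root of n equals n mod 9 (or 9 when 9 | n), so we need 3^112 mod 9.
3^112 ≡ 0 (mod 9), so the digital root is 9.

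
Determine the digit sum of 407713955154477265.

4+0+7+7+1+3+9+5+5+1+5+4+4+7+7+2+6+5 = 82

82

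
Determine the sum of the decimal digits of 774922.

31

7+7+4+9+2+2 = 31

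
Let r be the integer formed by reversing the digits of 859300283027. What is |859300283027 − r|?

Reverse of 859300283027 is 720382003958.
|859300283027 − 720382003958| = 138918279069

138918279069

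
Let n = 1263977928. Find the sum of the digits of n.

1+2+6+3+9+7+7+9+2+8 = 54

54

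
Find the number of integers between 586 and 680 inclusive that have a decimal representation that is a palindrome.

9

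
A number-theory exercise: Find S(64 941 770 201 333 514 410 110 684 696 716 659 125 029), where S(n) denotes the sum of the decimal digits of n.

6+4+9+4+1+7+7+0+2+0+1+3+3+3+5+1+4+4+1+0+1+1+0+6+8+4+6+9+6+7+1+6+6+5+9+1+2+5+0+2+9 = 159

159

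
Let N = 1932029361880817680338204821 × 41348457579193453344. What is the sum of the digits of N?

213

1932029361880817680338204821 × 41348457579193453344 = 79886434111485187050059474723847537132579371424
Sum of its 47 digits: 213.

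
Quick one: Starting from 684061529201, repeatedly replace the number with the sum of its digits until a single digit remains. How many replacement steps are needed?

684061529201 → 44 → 8 (2 steps)

2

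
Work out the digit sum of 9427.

9+4+2+7 = 22

22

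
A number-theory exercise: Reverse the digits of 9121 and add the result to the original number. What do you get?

Reverse of 9121 is 1219.
9121 + 1219 = 10340

10340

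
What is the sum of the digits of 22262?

2+2+2+6+2 = 14

14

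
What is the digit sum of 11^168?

802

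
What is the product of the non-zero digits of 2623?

2×6×2×3 = 72

72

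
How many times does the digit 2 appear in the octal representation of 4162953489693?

4162953489693 in base 8 is 74450327226435.
The digit 2 appears 3 times.

3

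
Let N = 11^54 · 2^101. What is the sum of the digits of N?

11^54 · 2^101 = 435747155331545502678917821997471968726565600356595830297996905030388781284517878956032
Sum of its 87 digits: 428.

428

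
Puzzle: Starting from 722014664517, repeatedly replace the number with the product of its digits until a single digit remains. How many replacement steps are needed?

1

722014664517 → 0 (1 step)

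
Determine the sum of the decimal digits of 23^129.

863

23^129 = 46014090918489079891353709935215457573732838899984914597517663648396755265936471662913864204117975946258171512598451129072162163264819079957320449939857150752840874855389527063
Sum of its 176 digits: 863.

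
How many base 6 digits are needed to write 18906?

6

18906 in base 6 is 223310, which has 6 digits.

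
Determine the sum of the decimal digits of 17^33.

17^33 = 40254497110927943179349807054456171205137
Sum of its 41 digits: 170.

170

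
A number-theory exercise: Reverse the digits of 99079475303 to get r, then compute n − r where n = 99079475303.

68721978204

Reverse of 99079475303 is 30357497099.
99079475303 − 30357497099 = 68721978204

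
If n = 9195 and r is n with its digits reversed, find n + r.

Reverse of 9195 is 5919.
9195 + 5919 = 15114

15114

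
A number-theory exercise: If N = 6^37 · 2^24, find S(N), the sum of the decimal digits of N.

171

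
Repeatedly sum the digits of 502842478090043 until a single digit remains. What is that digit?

5+0+2+8+4+2+4+7+8+0+9+0+0+4+3 = 56
5+6 = 11
1+1 = 2

2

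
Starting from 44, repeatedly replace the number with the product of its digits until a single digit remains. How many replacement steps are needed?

44 → 16 → 6 (2 steps)

2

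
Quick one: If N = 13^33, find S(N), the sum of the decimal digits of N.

13^33 = 5756130429098929077956071497934208653
Sum of its 37 digits: 181.

181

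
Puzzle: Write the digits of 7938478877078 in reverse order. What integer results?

8707788748397

Reversing 7938478877078 gives 8707788748397.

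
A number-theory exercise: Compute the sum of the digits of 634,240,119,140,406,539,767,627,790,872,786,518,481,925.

6+3+4+2+4+0+1+1+9+1+4+0+4+0+6+5+3+9+7+6+7+6+2+7+7+9+0+8+7+2+7+8+6+5+1+8+4+8+1+9+2+5 = 194

194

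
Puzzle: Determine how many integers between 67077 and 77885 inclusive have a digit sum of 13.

84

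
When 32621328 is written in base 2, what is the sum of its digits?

11

32621328 in base 2 is 1111100011100001100010000.
Digit sum: 1+1+1+1+1+0+0+0+1+1+1+0+0+0+0+1+1+0+0+0+1+0+0+0+0 = 11.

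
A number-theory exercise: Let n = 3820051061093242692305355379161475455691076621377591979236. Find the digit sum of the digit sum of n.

First digit sum: 247.
2+4+7 = 13.

13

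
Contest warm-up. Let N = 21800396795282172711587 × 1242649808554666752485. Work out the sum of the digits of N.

205

21800396795282172711587 × 1242649808554666752485 = 27090258904073162519199989032446847820543695
Sum of its 44 digits: 205.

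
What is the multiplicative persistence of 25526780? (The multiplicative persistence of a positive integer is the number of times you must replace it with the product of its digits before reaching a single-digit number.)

1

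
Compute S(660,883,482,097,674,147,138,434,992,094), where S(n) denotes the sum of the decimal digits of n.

146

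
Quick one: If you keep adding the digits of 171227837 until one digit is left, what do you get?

2

1+7+1+2+2+7+8+3+7 = 38
3+8 = 11
1+1 = 2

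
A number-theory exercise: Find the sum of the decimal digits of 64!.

324

64! = 126886932185884164103433389335161480802865516174545192198801894375214704230400000000000000
Sum of its 90 digits: 324.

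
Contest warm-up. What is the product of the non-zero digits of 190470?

1×9×4×7 = 252

252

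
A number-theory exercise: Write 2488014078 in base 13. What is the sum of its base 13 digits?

54

2488014078 in base 13 is 3085C39A4.
Digit sum: 3+0+8+5+12+3+9+10+4 = 54.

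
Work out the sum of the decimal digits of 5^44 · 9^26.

5^44 · 9^26 = 36726998412329256205636289678295725025236606597900390625
Sum of its 56 digits: 261.

261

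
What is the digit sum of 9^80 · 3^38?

414

9^80 · 3^38 = 29512665430652752148753480226197736314359272517043832886063884637676943433478020332709411004889
Sum of its 95 digits: 414.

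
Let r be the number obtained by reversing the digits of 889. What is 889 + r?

1877

Reverse of 889 is 988.
889 + 988 = 1877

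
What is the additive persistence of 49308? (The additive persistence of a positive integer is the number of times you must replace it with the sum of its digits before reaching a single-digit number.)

2

49308 → 24 → 6 (2 steps)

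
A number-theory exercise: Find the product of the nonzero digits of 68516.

1440

6×8×5×1×6 = 1440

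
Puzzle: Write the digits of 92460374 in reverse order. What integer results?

47306429

Reversing 92460374 gives 47306429.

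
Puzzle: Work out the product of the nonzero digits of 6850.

240

6×8×5 = 240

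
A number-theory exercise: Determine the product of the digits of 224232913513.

2×2×4×2×3×2×9×1×3×5×1×3 = 77760

77760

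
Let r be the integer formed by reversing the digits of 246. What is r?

Reversing 246 gives 642.

642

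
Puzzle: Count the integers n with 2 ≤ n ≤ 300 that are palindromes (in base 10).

37

The integers in [2, 300] that are palindromes (in base 10): 2, 3, 4, 5, 6, 7, …, 282, 292.
37 qualify.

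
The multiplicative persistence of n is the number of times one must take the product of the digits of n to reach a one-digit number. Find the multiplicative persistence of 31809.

1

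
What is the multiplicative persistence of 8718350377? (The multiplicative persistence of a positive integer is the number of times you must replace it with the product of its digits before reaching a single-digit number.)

1

8718350377 → 0 (1 step)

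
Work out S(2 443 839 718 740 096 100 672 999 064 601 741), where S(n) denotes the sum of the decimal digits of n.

147

2+4+4+3+8+3+9+7+1+8+7+4+0+0+9+6+1+0+0+6+7+2+9+9+9+0+6+4+6+0+1+7+4+1 = 147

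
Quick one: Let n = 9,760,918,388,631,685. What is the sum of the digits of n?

88

9+7+6+0+9+1+8+3+8+8+6+3+1+6+8+5 = 88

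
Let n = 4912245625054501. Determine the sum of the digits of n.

55

4+9+1+2+2+4+5+6+2+5+0+5+4+5+0+1 = 55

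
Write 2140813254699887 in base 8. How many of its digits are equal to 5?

2140813254699887 in base 8 is 74660735544725557.
The digit 5 appears 5 times.

5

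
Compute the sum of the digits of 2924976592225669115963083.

121

2+9+2+4+9+7+6+5+9+2+2+2+5+6+6+9+1+1+5+9+6+3+0+8+3 = 121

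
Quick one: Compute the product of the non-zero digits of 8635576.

8×6×3×5×5×7×6 = 151200

151200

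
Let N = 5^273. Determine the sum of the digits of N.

890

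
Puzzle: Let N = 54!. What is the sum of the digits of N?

54! = 230843697339241380472092742683027581083278564571807941132288000000000000
Sum of its 72 digits: 261.

261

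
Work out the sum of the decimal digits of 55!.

55! = 12696403353658275925965100847566516959580321051449436762275840000000000000
Sum of its 74 digits: 279.

279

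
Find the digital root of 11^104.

4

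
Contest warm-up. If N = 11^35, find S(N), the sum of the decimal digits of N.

140

11^35 = 2810243684806424785061213903353404851
Sum of its 37 digits: 140.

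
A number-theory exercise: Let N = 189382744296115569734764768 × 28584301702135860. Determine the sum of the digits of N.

189382744296115569734764768 × 28584301702135860 = 5413373500138616611598206507816200277380480
Sum of its 43 digits: 162.

162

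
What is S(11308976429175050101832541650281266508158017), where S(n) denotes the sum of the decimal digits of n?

164

1+1+3+0+8+9+7+6+4+2+9+1+7+5+0+5+0+1+0+1+8+3+2+5+4+1+6+5+0+2+8+1+2+6+6+5+0+8+1+5+8+0+1+7 = 164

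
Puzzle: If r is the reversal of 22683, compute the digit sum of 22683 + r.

15

Reversal of 22683 is 38622; 22683 + 38622 = 61305.
Digit sum of 61305: 6+1+3+0+5 = 15.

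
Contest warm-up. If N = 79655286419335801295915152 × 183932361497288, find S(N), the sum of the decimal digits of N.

197

79655286419335801295915152 × 183932361497288 = 14651184936851288057083195517876926107776
Sum of its 41 digits: 197.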